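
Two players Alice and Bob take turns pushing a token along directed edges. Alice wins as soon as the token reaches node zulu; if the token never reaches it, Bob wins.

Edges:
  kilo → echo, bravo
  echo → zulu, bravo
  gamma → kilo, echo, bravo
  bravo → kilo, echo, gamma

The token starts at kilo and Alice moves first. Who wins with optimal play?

Bob

Track states (vertex, player-to-move).
A0 = {(zulu,Alice), (zulu,Bob)}
A1: add {(echo,Alice)}.
A2 = A1; e.g. (kilo,Alice) stays out. (kilo,Alice) never enters ⇒ Bob avoids the target.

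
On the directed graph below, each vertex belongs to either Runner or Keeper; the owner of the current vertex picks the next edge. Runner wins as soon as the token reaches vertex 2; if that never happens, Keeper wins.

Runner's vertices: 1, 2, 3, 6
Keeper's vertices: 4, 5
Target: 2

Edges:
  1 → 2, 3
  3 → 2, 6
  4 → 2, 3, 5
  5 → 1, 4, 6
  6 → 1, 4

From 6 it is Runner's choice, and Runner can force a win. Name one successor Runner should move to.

A0 = {2}
A1: add {1, 3} — 1 (Runner) has 1→2; 3 (Runner) has 3→2.
A2: add {6} — 6 (Runner) has 6→1.
A3 = A2; e.g. 4 (Keeper) can still go to 5. Fixed point.
From 6, successor 1 is in the attractor (rank 1); the other successor 4 is not.

1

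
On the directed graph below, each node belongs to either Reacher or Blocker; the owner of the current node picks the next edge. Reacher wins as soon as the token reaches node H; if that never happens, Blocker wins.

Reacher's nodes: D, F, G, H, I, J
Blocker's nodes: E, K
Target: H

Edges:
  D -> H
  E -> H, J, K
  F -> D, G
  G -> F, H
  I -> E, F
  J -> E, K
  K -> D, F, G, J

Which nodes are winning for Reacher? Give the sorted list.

A0 = {H}
A1: add {D, G} — D (Reacher) has D→H; G (Reacher) has G→H.
A2: add {F} — F (Reacher) has F→D.
A3: add {I} — I (Reacher) has I→F.
A4 = A3; e.g. E (Blocker) can still go to J. Fixed point.
Reacher's winning region = {D, F, G, H, I}.

D, F, G, H, I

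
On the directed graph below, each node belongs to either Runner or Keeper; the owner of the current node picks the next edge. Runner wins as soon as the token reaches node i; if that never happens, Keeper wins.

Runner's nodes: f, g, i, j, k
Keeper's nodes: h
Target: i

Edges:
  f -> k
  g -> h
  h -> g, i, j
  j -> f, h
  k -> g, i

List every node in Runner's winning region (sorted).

A0 = {i}
A1: add {k} — k (Runner) has k→i.
A2: add {f} — f (Runner) has f→k.
A3: add {j} — j (Runner) has j→f.
A4 = A3; e.g. g (Runner) has no edge into A3. Fixed point.
Runner's winning region = {f, i, j, k}.

f, i, j, k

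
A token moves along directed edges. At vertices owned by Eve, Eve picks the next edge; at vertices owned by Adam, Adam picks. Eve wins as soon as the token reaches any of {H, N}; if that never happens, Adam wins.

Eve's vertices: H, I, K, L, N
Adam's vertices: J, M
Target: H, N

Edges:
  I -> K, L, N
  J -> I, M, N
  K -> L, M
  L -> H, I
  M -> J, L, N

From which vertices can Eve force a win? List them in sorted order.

A0 = {H, N}
A1: add {I, L} — I (Eve) has I→N; L (Eve) has L→H.
A2: add {K} — K (Eve) has K→L.
A3 = A2; e.g. J (Adam) can still go to M. Fixed point.
Eve's winning region = {H, I, K, L, N}.

H, I, K, L, N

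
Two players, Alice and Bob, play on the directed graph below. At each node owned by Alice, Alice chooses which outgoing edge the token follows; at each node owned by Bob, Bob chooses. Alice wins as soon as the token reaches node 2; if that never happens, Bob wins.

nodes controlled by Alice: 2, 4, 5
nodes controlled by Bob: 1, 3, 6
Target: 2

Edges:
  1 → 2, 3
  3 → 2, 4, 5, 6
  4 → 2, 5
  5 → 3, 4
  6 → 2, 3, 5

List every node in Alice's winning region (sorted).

2, 4, 5

A0 = {2}
A1: add {4} — 4 (Alice) has 4→2.
A2: add {5} — 5 (Alice) has 5→4.
A3 = A2; e.g. 1 (Bob) can still go to 3. Fixed point.
Alice's winning region = {2, 4, 5}.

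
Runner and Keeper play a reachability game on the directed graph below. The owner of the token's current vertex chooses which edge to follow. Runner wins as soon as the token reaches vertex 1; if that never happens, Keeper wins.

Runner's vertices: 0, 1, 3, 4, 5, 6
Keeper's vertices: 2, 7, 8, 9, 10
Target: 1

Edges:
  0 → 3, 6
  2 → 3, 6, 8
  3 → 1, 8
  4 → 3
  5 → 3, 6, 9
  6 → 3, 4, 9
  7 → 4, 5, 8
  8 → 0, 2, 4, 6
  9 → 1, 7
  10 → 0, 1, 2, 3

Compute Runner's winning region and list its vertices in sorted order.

A0 = {1}
A1: add {3} — 3 (Runner) has 3→1.
A2: add {0, 4, 5, 6} — 0 (Runner) has 0→3; 4 (Runner) has 4→3; 5 (Runner) has 5→3; 6 (Runner) has 6→3.
A3 = A2; e.g. 2 (Keeper) can still go to 8. Fixed point.
Runner's winning region = {0, 1, 3, 4, 5, 6}.

0, 1, 3, 4, 5, 6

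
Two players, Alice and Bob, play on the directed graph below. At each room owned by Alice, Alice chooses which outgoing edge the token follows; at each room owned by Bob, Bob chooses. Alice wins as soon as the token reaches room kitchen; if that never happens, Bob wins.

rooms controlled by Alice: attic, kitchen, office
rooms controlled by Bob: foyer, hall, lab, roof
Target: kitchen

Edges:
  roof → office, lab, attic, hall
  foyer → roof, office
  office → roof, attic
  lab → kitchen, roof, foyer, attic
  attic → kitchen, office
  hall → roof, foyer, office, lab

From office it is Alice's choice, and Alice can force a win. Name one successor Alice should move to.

A0 = {kitchen}
A1: add {attic} — attic (Alice) has attic→kitchen.
A2: add {office} — office (Alice) has office→attic.
A3 = A2; e.g. roof (Bob) can still go to lab. Fixed point.
From office, successor attic is in the attractor (rank 1); the other successor roof is not.

attic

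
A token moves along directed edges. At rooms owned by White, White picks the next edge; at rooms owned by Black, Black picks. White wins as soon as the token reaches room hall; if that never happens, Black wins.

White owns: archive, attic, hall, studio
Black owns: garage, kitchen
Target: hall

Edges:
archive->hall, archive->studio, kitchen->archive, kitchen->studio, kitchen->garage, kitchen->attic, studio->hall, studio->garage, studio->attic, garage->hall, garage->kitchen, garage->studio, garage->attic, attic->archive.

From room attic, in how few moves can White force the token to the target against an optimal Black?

2

A0 = {hall}
A1: add {archive, studio} — archive (White) has archive→hall; studio (White) has studio→hall.
A2: add {attic} — attic (White) has attic→archive.
A3 = A2; e.g. kitchen (Black) can still go to garage. Fixed point.
attic enters the attractor at level 2, so White can force the target in 2 moves from there.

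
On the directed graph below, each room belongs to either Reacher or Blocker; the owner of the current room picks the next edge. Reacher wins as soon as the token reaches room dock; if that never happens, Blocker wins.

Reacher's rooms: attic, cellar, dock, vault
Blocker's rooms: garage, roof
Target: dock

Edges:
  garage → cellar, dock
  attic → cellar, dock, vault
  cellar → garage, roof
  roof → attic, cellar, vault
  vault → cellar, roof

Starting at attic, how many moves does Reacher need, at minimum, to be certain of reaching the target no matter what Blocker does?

1

A0 = {dock}
A1: add {attic} — attic (Reacher) has attic→dock.
A2 = A1; e.g. garage (Blocker) can still go to cellar. Fixed point.
attic enters the attractor at level 1, so Reacher can force the target in 1 move from there.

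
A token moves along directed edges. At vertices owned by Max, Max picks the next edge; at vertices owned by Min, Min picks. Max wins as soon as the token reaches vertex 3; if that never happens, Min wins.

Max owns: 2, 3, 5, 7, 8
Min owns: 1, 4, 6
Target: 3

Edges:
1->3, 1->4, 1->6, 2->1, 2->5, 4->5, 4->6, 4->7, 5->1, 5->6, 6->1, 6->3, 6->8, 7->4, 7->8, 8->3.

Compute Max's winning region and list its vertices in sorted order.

3, 7, 8

A0 = {3}
A1: add {8} — 8 (Max) has 8→3.
A2: add {7} — 7 (Max) has 7→8.
A3 = A2; e.g. 1 (Min) can still go to 4. Fixed point.
Max's winning region = {3, 7, 8}.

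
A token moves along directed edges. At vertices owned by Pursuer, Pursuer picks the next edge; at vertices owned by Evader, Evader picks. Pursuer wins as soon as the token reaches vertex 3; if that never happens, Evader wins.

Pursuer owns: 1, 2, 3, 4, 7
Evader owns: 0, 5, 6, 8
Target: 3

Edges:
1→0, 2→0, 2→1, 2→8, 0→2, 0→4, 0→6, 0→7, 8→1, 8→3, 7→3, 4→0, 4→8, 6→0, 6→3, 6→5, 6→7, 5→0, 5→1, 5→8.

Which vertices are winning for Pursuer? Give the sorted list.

A0 = {3}
A1: add {7} — 7 (Pursuer) has 7→3.
A2 = A1; e.g. 0 (Evader) can still go to 2. Fixed point.
Pursuer's winning region = {3, 7}.

3, 7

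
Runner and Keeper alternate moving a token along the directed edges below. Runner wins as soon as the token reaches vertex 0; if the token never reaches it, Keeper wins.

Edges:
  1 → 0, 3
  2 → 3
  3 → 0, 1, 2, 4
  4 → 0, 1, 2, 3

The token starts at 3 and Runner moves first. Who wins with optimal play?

Runner

Track states (vertex, player-to-move).
A0 = {(0,Runner), (0,Keeper)}
A1: add {(1,Runner), (3,Runner), (4,Runner)}.
(3,Runner) ∈ A1 ⇒ Runner forces the target.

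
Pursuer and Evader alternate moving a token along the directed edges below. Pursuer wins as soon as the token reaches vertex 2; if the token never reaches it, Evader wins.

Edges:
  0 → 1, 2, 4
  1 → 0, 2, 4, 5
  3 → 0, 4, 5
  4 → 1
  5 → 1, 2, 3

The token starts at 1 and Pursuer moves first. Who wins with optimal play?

Track states (vertex, player-to-move).
A0 = {(2,Pursuer), (2,Evader)}
A1: add {(0,Pursuer), (1,Pursuer), (5,Pursuer)}.
(1,Pursuer) ∈ A1 ⇒ Pursuer forces the target.

Pursuer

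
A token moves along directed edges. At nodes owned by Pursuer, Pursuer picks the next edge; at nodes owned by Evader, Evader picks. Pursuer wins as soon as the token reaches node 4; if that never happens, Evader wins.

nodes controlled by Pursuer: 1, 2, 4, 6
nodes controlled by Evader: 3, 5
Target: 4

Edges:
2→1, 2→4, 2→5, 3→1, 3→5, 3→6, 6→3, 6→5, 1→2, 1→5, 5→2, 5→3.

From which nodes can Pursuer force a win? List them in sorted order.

1, 2, 4

A0 = {4}
A1: add {2} — 2 (Pursuer) has 2→4.
A2: add {1} — 1 (Pursuer) has 1→2.
A3 = A2; e.g. 3 (Evader) can still go to 5. Fixed point.
Pursuer's winning region = {1, 2, 4}.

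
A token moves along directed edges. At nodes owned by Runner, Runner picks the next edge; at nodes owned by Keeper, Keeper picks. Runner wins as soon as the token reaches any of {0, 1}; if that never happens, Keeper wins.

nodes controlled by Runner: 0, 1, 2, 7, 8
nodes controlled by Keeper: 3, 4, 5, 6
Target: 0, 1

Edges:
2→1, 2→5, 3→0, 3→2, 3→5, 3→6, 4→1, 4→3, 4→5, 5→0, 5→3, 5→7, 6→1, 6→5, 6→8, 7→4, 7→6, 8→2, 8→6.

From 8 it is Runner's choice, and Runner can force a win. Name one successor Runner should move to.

A0 = {0, 1}
A1: add {2} — 2 (Runner) has 2→1.
A2: add {8} — 8 (Runner) has 8→2.
A3 = A2; e.g. 3 (Keeper) can still go to 5. Fixed point.
From 8, successor 2 is in the attractor (rank 1); the other successor 6 is not.

2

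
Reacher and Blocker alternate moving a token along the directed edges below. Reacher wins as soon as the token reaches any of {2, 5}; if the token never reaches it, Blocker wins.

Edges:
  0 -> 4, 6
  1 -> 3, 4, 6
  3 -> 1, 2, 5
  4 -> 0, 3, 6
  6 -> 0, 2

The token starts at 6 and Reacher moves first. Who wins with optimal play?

Track states (vertex, player-to-move).
A0 = {(2,Reacher), (2,Blocker), (5,Reacher), (5,Blocker)}
A1: add {(3,Reacher), (6,Reacher)}.
(6,Reacher) ∈ A1 ⇒ Reacher forces the target.

Reacher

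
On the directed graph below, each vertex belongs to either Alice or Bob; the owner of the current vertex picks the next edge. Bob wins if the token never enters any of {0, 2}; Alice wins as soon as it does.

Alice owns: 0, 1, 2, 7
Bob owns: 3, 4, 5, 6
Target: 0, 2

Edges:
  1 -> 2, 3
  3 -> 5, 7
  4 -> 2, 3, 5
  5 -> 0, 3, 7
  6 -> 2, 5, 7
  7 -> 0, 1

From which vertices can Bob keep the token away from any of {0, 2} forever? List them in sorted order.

3, 4, 5, 6

A0 = {0, 2}
A1: add {1, 7} — 1 (Alice) has 1→2; 7 (Alice) has 7→0.
A2 = A1; e.g. 3 (Bob) can still go to 5. Fixed point.
Alice's attractor = {0, 1, 2, 7}; Bob avoids the target exactly from the complement.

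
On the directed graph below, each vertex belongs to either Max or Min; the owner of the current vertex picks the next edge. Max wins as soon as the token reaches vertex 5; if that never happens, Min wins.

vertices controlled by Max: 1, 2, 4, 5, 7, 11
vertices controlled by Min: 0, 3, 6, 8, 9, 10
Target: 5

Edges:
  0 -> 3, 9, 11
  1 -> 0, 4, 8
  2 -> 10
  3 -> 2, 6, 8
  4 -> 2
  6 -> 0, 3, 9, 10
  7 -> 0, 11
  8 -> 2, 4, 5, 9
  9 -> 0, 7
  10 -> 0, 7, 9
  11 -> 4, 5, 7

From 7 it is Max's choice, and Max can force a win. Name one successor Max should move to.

A0 = {5}
A1: add {11} — 11 (Max) has 11→5.
A2: add {7} — 7 (Max) has 7→11.
A3 = A2; e.g. 0 (Min) can still go to 3. Fixed point.
From 7, successor 11 is in the attractor (rank 1); the other successor 0 is not.

11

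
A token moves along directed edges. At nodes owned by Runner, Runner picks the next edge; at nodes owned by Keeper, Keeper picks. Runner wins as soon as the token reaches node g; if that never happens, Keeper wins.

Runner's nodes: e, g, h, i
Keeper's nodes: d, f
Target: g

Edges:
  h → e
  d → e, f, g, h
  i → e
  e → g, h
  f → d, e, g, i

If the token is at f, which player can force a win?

A0 = {g}
A1: add {e} — e (Runner) has e→g.
A2: add {h, i} — h (Runner) has h→e; i (Runner) has i→e.
A3 = A2; e.g. d (Keeper) can still go to f. Fixed point.
f never enters the attractor, so Keeper can avoid the target forever.

Keeper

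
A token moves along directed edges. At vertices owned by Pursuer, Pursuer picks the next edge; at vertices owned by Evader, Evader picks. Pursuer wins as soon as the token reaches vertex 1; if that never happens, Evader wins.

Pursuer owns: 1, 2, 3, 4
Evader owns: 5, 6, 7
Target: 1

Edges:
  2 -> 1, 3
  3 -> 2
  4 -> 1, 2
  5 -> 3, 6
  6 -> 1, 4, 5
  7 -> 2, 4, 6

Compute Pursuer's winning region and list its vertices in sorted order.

A0 = {1}
A1: add {2, 4} — 2 (Pursuer) has 2→1; 4 (Pursuer) has 4→1.
A2: add {3} — 3 (Pursuer) has 3→2.
A3 = A2; e.g. 5 (Evader) can still go to 6. Fixed point.
Pursuer's winning region = {1, 2, 3, 4}.

1, 2, 3, 4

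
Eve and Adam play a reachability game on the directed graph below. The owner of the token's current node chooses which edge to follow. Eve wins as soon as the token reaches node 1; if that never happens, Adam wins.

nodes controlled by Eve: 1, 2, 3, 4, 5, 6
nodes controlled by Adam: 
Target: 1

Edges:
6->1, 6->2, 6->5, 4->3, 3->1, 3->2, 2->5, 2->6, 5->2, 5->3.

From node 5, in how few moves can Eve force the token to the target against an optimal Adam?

A0 = {1}
A1: add {3, 6} — 3 (Eve) has 3→1; 6 (Eve) has 6→1.
A2: add {2, 4, 5} — 2 (Eve) has 2→6; 4 (Eve) has 4→3; 5 (Eve) has 5→3.
A2 = all vertices. Fixed point.
5 enters the attractor at level 2, so Eve can force the target in 2 moves from there.

2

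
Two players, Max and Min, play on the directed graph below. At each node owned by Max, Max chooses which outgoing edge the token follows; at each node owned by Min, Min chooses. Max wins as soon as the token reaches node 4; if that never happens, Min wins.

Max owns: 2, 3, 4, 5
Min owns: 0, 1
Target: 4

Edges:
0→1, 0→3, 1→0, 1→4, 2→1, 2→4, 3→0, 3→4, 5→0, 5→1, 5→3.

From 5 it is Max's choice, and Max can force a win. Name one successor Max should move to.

3

A0 = {4}
A1: add {2, 3} — 2 (Max) has 2→4; 3 (Max) has 3→4.
A2: add {5} — 5 (Max) has 5→3.
A3 = A2; e.g. 0 (Min) can still go to 1. Fixed point.
From 5, successor 3 is in the attractor (rank 1); the other successors 0, 1 are not.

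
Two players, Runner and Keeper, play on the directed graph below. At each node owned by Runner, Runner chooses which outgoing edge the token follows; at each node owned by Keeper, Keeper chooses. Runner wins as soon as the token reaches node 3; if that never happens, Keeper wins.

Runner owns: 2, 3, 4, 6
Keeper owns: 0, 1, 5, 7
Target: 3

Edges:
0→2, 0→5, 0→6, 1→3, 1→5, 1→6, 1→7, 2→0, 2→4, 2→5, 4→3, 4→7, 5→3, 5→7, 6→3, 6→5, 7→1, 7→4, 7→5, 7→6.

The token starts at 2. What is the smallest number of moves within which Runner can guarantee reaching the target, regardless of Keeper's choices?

A0 = {3}
A1: add {4, 6} — 4 (Runner) has 4→3; 6 (Runner) has 6→3.
A2: add {2} — 2 (Runner) has 2→4.
A3 = A2; e.g. 0 (Keeper) can still go to 5. Fixed point.
2 enters the attractor at level 2, so Runner can force the target in 2 moves from there.

2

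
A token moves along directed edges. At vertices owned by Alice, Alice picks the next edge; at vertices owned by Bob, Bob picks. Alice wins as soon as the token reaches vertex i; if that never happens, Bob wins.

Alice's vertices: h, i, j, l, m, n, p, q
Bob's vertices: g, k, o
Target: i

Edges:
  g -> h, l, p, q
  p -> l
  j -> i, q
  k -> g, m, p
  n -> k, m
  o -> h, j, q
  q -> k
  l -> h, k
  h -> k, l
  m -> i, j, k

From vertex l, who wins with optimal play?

A0 = {i}
A1: add {j, m} — j (Alice) has j→i; m (Alice) has m→i.
A2: add {n} — n (Alice) has n→m.
A3 = A2; e.g. g (Bob) can still go to h. Fixed point.
l never enters the attractor, so Bob can avoid the target forever.

Bob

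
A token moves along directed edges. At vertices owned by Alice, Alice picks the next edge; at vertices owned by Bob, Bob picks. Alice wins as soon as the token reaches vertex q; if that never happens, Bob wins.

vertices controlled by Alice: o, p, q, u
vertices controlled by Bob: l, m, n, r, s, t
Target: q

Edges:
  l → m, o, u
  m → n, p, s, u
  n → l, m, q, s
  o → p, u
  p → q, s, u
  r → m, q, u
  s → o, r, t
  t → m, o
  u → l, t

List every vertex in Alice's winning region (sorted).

A0 = {q}
A1: add {p} — p (Alice) has p→q.
A2: add {o} — o (Alice) has o→p.
A3 = A2; e.g. l (Bob) can still go to m. Fixed point.
Alice's winning region = {o, p, q}.

o, p, q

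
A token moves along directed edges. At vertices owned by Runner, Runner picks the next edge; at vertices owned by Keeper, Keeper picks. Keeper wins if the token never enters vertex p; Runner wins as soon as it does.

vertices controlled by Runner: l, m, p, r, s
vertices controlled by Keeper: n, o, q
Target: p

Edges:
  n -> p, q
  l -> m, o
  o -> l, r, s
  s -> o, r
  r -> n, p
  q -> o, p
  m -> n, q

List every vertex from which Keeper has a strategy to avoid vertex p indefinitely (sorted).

A0 = {p}
A1: add {r} — r (Runner) has r→p.
A2: add {s} — s (Runner) has s→r.
A3 = A2; e.g. l (Runner) has no edge into A2. Fixed point.
Runner's attractor = {p, r, s}; Keeper avoids the target exactly from the complement.

l, m, n, o, q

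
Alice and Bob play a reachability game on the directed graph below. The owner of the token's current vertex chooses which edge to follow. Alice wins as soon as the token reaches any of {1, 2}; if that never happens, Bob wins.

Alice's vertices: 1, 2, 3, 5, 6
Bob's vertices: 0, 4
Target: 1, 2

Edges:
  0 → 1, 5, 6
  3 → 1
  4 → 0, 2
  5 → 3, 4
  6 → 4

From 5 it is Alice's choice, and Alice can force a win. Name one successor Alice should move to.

3

A0 = {1, 2}
A1: add {3} — 3 (Alice) has 3→1.
A2: add {5} — 5 (Alice) has 5→3.
A3 = A2; e.g. 0 (Bob) can still go to 6. Fixed point.
From 5, successor 3 is in the attractor (rank 1); the other successor 4 is not.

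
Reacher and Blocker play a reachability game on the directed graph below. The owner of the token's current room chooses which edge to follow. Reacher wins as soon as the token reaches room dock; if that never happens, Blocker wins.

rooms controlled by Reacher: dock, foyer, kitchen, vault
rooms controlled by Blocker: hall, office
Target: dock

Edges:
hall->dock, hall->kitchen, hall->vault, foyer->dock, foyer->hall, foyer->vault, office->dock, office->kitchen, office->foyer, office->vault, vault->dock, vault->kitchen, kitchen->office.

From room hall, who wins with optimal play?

A0 = {dock}
A1: add {foyer, vault} — foyer (Reacher) has foyer→dock; vault (Reacher) has vault→dock.
A2 = A1; e.g. kitchen (Reacher) has no edge into A1. Fixed point.
hall never enters the attractor, so Blocker can avoid the target forever.

Blocker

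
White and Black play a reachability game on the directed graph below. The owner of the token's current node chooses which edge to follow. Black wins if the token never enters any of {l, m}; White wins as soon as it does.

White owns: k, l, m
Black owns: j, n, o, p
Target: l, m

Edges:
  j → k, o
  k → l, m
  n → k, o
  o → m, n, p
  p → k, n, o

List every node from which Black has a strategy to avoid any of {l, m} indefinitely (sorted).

A0 = {l, m}
A1: add {k} — k (White) has k→l.
A2 = A1; e.g. j (Black) can still go to o. Fixed point.
White's attractor = {k, l, m}; Black avoids the target exactly from the complement.

j, n, o, p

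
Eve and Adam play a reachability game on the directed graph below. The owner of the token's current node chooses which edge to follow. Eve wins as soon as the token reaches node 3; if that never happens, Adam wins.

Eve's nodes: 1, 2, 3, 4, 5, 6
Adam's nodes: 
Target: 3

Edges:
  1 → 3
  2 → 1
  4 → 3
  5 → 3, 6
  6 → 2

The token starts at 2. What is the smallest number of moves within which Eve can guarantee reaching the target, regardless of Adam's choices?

A0 = {3}
A1: add {1, 4, 5} — 1 (Eve) has 1→3; 4 (Eve) has 4→3; 5 (Eve) has 5→3.
A2: add {2} — 2 (Eve) has 2→1.
2 enters the attractor at level 2, so Eve can force the target in 2 moves from there.

2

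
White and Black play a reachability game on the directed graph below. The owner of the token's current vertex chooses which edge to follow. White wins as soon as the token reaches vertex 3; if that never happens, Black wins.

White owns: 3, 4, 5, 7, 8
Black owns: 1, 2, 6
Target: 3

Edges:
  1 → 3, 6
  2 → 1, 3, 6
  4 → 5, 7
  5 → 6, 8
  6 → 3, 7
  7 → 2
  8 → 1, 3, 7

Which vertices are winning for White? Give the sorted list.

A0 = {3}
A1: add {8} — 8 (White) has 8→3.
A2: add {5} — 5 (White) has 5→8.
A3: add {4} — 4 (White) has 4→5.
A4 = A3; e.g. 1 (Black) can still go to 6. Fixed point.
White's winning region = {3, 4, 5, 8}.

3, 4, 5, 8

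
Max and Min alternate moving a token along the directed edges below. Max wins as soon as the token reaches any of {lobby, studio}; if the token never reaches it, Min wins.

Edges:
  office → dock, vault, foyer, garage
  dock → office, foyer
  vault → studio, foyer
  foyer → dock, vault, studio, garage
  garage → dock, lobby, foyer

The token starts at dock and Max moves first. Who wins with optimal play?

Track states (vertex, player-to-move).
A0 = {(lobby,Max), (lobby,Min), (studio,Max), (studio,Min)}
A1: add {(vault,Max), (foyer,Max), (garage,Max)}.
A2: add {(vault,Min)}.
A3: add {(office,Max)}.
A4: add {(dock,Min)}.
A5 = A4; e.g. (office,Min) stays out. (dock,Max) never enters ⇒ Min avoids the target.

Min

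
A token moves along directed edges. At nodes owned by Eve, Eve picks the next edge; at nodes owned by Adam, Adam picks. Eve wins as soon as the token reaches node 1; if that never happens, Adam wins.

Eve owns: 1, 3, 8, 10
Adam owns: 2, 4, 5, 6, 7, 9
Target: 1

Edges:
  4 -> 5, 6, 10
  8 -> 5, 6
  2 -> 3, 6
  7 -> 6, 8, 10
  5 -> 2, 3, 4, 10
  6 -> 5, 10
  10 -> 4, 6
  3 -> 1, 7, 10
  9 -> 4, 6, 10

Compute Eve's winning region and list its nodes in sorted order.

1, 3

A0 = {1}
A1: add {3} — 3 (Eve) has 3→1.
A2 = A1; e.g. 2 (Adam) can still go to 6. Fixed point.
Eve's winning region = {1, 3}.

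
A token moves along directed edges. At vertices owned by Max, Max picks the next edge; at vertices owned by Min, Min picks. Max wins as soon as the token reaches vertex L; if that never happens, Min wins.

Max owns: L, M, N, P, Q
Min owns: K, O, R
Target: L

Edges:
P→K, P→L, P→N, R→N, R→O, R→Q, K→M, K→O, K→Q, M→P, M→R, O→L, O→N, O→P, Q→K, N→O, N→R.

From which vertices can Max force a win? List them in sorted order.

A0 = {L}
A1: add {P} — P (Max) has P→L.
A2: add {M} — M (Max) has M→P.
A3 = A2; e.g. K (Min) can still go to O. Fixed point.
Max's winning region = {L, M, P}.

L, M, P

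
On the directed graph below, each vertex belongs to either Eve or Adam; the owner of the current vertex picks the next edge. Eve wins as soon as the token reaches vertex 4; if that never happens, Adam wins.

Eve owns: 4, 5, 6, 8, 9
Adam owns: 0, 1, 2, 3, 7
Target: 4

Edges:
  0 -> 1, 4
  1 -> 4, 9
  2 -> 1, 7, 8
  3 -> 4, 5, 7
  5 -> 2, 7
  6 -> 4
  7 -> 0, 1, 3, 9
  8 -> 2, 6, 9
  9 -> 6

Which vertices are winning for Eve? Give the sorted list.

A0 = {4}
A1: add {6} — 6 (Eve) has 6→4.
A2: add {8, 9} — 8 (Eve) has 8→6; 9 (Eve) has 9→6.
A3: add {1} — 1 (Adam): all of {4, 9} already in.
A4: add {0} — 0 (Adam): all of {1, 4} already in.
A5 = A4; e.g. 2 (Adam) can still go to 7. Fixed point.
Eve's winning region = {0, 1, 4, 6, 8, 9}.

0, 1, 4, 6, 8, 9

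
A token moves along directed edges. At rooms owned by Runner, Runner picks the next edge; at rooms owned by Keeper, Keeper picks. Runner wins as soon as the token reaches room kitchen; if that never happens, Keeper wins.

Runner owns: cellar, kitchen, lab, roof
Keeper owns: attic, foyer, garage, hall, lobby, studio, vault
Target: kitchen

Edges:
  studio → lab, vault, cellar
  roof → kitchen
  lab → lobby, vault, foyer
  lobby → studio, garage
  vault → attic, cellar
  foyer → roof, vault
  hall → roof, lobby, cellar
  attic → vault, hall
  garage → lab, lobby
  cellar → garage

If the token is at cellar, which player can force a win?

Keeper

A0 = {kitchen}
A1: add {roof} — roof (Runner) has roof→kitchen.
A2 = A1; e.g. studio (Keeper) can still go to lab. Fixed point.
cellar never enters the attractor, so Keeper can avoid the target forever.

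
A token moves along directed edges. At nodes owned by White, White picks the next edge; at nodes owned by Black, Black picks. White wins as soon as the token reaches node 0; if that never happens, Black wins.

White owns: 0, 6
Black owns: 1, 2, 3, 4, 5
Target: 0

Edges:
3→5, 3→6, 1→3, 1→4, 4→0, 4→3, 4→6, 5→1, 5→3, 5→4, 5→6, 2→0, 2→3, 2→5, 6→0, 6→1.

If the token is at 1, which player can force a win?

Black

A0 = {0}
A1: add {6} — 6 (White) has 6→0.
A2 = A1; e.g. 1 (Black) can still go to 3. Fixed point.
1 never enters the attractor, so Black can avoid the target forever.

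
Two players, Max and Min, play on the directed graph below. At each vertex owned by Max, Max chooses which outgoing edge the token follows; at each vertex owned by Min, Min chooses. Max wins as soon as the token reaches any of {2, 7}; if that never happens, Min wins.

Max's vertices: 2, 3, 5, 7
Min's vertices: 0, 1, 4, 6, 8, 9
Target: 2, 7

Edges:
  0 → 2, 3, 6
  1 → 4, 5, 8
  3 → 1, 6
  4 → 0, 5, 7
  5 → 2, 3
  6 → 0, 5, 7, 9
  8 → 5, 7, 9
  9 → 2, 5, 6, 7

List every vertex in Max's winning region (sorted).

A0 = {2, 7}
A1: add {5} — 5 (Max) has 5→2.
A2 = A1; e.g. 0 (Min) can still go to 3. Fixed point.
Max's winning region = {2, 5, 7}.

2, 5, 7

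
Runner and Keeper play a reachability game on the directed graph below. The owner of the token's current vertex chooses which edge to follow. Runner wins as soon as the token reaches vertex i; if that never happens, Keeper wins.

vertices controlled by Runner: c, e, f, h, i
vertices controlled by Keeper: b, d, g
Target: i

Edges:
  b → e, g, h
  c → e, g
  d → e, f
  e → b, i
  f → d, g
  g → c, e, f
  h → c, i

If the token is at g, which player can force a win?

Keeper

A0 = {i}
A1: add {e, h} — e (Runner) has e→i; h (Runner) has h→i.
A2: add {c} — c (Runner) has c→e.
A3 = A2; e.g. b (Keeper) can still go to g. Fixed point.
g never enters the attractor, so Keeper can avoid the target forever.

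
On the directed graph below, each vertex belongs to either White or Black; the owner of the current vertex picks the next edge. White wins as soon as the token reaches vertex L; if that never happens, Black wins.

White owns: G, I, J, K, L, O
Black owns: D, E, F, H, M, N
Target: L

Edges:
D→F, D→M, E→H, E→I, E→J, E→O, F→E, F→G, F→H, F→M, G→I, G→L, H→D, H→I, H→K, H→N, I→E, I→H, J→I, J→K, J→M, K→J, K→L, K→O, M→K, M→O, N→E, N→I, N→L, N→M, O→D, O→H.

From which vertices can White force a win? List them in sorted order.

G, J, K, L

A0 = {L}
A1: add {G, K} — G (White) has G→L; K (White) has K→L.
A2: add {J} — J (White) has J→K.
A3 = A2; e.g. D (Black) can still go to F. Fixed point.
White's winning region = {G, J, K, L}.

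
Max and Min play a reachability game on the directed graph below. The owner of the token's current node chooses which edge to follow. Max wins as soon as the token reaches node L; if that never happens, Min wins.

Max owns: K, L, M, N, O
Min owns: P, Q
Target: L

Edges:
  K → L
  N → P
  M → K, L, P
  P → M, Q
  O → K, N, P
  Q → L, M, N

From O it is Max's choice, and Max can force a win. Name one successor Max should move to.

K

A0 = {L}
A1: add {K, M} — K (Max) has K→L; M (Max) has M→L.
A2: add {O} — O (Max) has O→K.
A3 = A2; e.g. N (Max) has no edge into A2. Fixed point.
From O, successor K is in the attractor (rank 1); the other successors N, P are not.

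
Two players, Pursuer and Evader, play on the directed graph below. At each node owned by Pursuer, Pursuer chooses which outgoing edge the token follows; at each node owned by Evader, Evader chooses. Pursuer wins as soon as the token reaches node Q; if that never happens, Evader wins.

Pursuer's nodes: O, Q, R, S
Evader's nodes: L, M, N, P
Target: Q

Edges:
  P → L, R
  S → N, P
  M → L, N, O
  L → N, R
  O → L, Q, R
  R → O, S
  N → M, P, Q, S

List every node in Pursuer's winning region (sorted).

A0 = {Q}
A1: add {O} — O (Pursuer) has O→Q.
A2: add {R} — R (Pursuer) has R→O.
A3 = A2; e.g. L (Evader) can still go to N. Fixed point.
Pursuer's winning region = {O, Q, R}.

O, Q, R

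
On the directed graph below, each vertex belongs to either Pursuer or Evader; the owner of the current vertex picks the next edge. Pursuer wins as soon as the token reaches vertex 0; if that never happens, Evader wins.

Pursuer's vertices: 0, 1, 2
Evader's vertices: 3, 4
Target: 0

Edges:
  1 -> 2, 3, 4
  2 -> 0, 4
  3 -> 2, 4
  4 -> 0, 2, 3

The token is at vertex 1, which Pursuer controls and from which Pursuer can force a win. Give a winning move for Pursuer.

2

A0 = {0}
A1: add {2} — 2 (Pursuer) has 2→0.
A2: add {1} — 1 (Pursuer) has 1→2.
A3 = A2; e.g. 3 (Evader) can still go to 4. Fixed point.
From 1, successor 2 is in the attractor (rank 1); the other successors 3, 4 are not.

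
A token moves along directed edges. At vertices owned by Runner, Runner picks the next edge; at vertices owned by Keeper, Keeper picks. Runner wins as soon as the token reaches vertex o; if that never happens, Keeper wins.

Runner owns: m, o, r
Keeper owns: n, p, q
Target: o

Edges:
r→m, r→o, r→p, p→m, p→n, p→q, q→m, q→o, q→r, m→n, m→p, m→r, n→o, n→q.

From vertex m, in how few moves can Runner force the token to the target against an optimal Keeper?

2

A0 = {o}
A1: add {r} — r (Runner) has r→o.
A2: add {m} — m (Runner) has m→r.
m enters the attractor at level 2, so Runner can force the target in 2 moves from there.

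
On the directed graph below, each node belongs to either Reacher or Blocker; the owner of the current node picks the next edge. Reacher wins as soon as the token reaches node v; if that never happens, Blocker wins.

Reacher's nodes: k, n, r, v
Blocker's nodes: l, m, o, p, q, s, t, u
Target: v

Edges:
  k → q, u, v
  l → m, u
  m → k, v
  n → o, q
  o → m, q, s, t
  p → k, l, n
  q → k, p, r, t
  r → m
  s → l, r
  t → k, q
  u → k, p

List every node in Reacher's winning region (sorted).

A0 = {v}
A1: add {k} — k (Reacher) has k→v.
A2: add {m} — m (Blocker): all of {k, v} already in.
A3: add {r} — r (Reacher) has r→m.
A4 = A3; e.g. l (Blocker) can still go to u. Fixed point.
Reacher's winning region = {k, m, r, v}.

k, m, r, v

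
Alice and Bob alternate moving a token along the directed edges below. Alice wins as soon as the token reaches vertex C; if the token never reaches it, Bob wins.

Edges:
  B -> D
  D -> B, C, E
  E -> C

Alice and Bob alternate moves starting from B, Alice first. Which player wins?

Bob

Track states (vertex, player-to-move).
A0 = {(C,Alice), (C,Bob)}
A1: add {(D,Alice), (E,Alice), (E,Bob)}.
A2: add {(B,Bob)}.
A3 = A2; e.g. (B,Alice) stays out. (B,Alice) never enters ⇒ Bob avoids the target.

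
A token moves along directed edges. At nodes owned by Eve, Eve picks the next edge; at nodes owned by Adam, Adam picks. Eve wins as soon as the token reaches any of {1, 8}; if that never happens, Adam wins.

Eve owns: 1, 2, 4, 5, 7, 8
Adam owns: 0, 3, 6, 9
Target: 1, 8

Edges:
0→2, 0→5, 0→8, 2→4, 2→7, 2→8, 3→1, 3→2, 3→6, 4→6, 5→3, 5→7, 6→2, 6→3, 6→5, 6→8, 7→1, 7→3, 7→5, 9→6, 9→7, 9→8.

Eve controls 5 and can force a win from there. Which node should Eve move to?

A0 = {1, 8}
A1: add {2, 7} — 2 (Eve) has 2→8; 7 (Eve) has 7→1.
A2: add {5} — 5 (Eve) has 5→7.
A3: add {0} — 0 (Adam): all of {2, 5, 8} already in.
A4 = A3; e.g. 3 (Adam) can still go to 6. Fixed point.
From 5, successor 7 is in the attractor (rank 1); the other successor 3 is not.

7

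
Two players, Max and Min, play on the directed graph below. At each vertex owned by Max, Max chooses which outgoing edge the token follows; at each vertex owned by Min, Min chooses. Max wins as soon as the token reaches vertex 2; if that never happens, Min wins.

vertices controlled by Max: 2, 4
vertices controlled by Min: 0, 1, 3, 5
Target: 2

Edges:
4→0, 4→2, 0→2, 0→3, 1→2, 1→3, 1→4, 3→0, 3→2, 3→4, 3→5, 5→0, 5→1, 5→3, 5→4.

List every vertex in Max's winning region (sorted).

A0 = {2}
A1: add {4} — 4 (Max) has 4→2.
A2 = A1; e.g. 0 (Min) can still go to 3. Fixed point.
Max's winning region = {2, 4}.

2, 4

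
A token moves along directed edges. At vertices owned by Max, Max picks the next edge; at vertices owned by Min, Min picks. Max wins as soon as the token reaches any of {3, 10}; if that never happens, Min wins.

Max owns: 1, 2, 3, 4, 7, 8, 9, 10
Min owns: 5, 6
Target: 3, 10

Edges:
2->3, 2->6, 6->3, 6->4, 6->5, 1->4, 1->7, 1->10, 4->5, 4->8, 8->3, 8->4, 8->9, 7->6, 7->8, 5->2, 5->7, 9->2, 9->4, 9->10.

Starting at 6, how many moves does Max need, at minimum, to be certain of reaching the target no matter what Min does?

4

A0 = {3, 10}
A1: add {1, 2, 8, 9} — 1 (Max) has 1→10; 2 (Max) has 2→3; 8 (Max) has 8→3; 9 (Max) has 9→10.
A2: add {4, 7} — 4 (Max) has 4→8; 7 (Max) has 7→8.
A3: add {5} — 5 (Min): all of {2, 7} already in.
A4: add {6} — 6 (Min): all of {3, 4, 5} already in.
A4 = all vertices. Fixed point.
6 enters the attractor at level 4, so Max can force the target in 4 moves from there.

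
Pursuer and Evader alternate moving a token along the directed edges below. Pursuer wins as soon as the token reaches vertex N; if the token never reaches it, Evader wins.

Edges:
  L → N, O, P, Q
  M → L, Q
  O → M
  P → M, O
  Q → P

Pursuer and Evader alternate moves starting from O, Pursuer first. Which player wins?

Evader

Track states (vertex, player-to-move).
A0 = {(N,Pursuer), (N,Evader)}
A1: add {(L,Pursuer)}.
A2 = A1; e.g. (L,Evader) stays out. (O,Pursuer) never enters ⇒ Evader avoids the target.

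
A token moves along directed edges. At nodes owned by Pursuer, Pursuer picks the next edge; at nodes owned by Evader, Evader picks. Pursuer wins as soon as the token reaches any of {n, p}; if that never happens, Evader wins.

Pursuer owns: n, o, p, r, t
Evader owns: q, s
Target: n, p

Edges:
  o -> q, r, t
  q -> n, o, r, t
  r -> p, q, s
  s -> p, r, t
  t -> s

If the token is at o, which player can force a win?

A0 = {n, p}
A1: add {r} — r (Pursuer) has r→p.
A2: add {o} — o (Pursuer) has o→r.
A3 = A2; e.g. q (Evader) can still go to t. Fixed point.
o ∈ A2, so Pursuer can force the target.

Pursuer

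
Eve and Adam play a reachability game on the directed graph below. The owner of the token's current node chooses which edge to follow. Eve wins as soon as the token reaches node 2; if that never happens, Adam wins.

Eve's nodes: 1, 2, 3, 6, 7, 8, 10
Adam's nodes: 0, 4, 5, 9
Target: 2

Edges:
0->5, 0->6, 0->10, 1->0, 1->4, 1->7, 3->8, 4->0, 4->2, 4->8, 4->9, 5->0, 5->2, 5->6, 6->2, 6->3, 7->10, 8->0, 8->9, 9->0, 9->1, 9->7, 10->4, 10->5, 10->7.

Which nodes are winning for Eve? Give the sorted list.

2, 6

A0 = {2}
A1: add {6} — 6 (Eve) has 6→2.
A2 = A1; e.g. 0 (Adam) can still go to 5. Fixed point.
Eve's winning region = {2, 6}.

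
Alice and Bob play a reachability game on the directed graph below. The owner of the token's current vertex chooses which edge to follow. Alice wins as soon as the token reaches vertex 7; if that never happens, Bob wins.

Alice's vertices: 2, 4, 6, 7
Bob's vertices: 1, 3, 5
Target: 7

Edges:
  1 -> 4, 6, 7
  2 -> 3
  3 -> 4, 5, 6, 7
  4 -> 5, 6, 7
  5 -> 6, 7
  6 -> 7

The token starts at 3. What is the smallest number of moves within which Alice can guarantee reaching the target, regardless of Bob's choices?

A0 = {7}
A1: add {4, 6} — 4 (Alice) has 4→7; 6 (Alice) has 6→7.
A2: add {1, 5} — 1 (Bob): all of {4, 6, 7} already in; 5 (Bob): all of {6, 7} already in.
A3: add {3} — 3 (Bob): all of {4, 5, 6, 7} already in.
3 enters the attractor at level 3, so Alice can force the target in 3 moves from there.

3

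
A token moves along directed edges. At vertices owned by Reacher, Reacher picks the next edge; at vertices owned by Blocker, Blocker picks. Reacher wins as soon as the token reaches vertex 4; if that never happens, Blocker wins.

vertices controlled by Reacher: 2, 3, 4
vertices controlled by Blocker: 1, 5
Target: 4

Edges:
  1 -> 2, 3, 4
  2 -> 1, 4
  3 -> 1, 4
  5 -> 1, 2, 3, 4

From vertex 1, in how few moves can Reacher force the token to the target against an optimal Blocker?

A0 = {4}
A1: add {2, 3} — 2 (Reacher) has 2→4; 3 (Reacher) has 3→4.
A2: add {1} — 1 (Blocker): all of {2, 3, 4} already in.
1 enters the attractor at level 2, so Reacher can force the target in 2 moves from there.

2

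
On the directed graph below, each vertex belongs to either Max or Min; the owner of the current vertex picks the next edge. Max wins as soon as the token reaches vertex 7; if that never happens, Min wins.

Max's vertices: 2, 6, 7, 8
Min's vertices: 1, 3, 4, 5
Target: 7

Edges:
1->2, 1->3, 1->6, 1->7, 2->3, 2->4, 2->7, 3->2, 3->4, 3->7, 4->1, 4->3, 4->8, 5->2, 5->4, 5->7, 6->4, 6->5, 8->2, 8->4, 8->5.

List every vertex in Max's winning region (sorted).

2, 7, 8

A0 = {7}
A1: add {2} — 2 (Max) has 2→7.
A2: add {8} — 8 (Max) has 8→2.
A3 = A2; e.g. 1 (Min) can still go to 3. Fixed point.
Max's winning region = {2, 7, 8}.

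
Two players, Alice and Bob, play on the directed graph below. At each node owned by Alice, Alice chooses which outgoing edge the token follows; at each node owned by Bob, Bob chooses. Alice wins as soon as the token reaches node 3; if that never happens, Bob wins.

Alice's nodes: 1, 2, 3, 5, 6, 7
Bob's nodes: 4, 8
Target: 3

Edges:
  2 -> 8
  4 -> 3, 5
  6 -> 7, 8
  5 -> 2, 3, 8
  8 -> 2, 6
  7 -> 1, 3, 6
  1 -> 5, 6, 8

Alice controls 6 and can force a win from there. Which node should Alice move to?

A0 = {3}
A1: add {5, 7} — 5 (Alice) has 5→3; 7 (Alice) has 7→3.
A2: add {1, 4, 6} — 1 (Alice) has 1→5; 4 (Bob): all of {3, 5} already in; 6 (Alice) has 6→7.
A3 = A2; e.g. 2 (Alice) has no edge into A2. Fixed point.
From 6, successor 7 is in the attractor (rank 1); the other successor 8 is not.

7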